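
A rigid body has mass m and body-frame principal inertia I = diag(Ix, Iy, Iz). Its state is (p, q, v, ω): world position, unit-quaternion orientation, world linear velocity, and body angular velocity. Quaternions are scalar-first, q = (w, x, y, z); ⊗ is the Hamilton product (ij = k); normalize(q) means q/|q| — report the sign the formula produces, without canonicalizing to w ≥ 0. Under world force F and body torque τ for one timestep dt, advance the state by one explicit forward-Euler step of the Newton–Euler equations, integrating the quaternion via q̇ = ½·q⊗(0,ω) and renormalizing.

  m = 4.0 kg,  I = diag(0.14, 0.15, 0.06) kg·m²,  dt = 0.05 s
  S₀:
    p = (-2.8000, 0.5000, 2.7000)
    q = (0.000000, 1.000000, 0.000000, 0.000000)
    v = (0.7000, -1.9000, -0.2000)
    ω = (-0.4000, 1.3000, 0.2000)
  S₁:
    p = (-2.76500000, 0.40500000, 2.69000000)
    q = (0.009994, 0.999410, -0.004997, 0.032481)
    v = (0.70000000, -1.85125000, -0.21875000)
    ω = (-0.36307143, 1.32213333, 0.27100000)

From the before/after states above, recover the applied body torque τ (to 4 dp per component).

ω₁ − ω₀ = (0.03692857, 0.02213333, 0.07100000)
ω₀×(Iω₀) = (-0.0234, -0.0064, -0.0052)
applied torque τ = (0.0800, 0.0600, 0.0800)

τ = (0.0800, 0.0600, 0.0800)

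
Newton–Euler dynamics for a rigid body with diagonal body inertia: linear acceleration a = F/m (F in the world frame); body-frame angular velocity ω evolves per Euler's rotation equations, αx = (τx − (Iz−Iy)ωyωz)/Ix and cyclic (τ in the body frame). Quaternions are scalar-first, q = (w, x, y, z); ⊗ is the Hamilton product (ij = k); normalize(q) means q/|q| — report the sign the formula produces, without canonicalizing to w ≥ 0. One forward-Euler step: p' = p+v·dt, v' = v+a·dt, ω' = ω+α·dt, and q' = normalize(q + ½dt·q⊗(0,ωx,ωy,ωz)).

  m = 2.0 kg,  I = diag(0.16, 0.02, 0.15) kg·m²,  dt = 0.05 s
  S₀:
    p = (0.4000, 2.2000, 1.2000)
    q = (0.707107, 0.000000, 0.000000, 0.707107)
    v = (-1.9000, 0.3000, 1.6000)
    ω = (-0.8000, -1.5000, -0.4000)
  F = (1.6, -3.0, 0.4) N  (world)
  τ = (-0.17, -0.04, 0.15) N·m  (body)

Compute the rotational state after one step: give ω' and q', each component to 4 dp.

(τ − ω×Iω)/I = (-1.5500, -2.1600, 2.1200)
new body rate ω' = (-0.8775, -1.6080, -0.2940)
2q̇ = q⊗(0,ω) = (0.2828428, 0.4949749, -1.6263461, -0.2828428)
q' = normalize(q + ½dt·q⊗(0,ω)) = (0.7135, 0.0124, -0.0406, 0.6994)

ω' = (-0.8775, -1.6080, -0.2940)
q' = (0.7135, 0.0124, -0.0406, 0.6994)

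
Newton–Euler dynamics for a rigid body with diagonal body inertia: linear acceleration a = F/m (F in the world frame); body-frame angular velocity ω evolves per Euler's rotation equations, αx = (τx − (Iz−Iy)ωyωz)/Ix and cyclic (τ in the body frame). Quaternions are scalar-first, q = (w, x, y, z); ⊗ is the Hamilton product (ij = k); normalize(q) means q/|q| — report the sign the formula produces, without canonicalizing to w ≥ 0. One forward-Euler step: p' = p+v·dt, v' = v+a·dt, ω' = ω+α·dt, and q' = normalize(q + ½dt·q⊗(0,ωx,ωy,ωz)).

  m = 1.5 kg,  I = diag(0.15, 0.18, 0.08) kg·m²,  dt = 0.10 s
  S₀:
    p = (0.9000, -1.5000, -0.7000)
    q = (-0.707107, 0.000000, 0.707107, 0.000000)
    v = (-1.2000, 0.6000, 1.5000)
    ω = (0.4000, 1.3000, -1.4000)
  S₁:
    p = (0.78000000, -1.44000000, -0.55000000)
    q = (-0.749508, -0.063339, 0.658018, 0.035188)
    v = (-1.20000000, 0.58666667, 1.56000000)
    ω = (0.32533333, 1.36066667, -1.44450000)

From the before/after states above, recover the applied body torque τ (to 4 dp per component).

ω₁ − ω₀ = (-0.07466667, 0.06066667, -0.04450000)
ω₀×(Iω₀) = (0.1820, -0.0392, 0.0156)
applied torque τ = (0.0700, 0.0700, -0.0200)

τ = (0.0700, 0.0700, -0.0200)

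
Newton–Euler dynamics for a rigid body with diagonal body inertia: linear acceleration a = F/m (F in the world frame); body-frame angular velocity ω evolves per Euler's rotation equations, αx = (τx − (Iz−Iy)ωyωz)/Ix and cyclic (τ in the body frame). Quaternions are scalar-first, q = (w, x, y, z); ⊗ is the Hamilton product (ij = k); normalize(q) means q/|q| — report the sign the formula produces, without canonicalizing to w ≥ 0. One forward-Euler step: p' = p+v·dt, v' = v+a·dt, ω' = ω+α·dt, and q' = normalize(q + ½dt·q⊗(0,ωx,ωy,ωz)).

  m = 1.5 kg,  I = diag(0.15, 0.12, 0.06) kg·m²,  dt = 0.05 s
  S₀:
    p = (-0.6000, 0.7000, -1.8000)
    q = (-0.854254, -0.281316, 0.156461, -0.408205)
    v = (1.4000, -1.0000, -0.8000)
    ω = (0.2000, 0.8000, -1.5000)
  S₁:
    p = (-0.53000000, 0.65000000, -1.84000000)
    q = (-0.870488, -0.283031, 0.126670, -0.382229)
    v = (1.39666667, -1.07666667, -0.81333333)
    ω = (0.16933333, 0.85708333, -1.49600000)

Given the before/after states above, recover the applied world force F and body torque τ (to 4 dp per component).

F = (-0.1000, -2.3000, -0.4000)
τ = (-0.0200, 0.1100, 0.0000)

velocity change Δv = (-0.00333333, -0.07666667, -0.01333333)
F = m·Δv/dt = (-0.1000, -2.3000, -0.4000)
rate change Δω = (-0.03066667, 0.05708333, 0.00400000)
I·α + gyro = (-0.0200, 0.1100, 0.0000)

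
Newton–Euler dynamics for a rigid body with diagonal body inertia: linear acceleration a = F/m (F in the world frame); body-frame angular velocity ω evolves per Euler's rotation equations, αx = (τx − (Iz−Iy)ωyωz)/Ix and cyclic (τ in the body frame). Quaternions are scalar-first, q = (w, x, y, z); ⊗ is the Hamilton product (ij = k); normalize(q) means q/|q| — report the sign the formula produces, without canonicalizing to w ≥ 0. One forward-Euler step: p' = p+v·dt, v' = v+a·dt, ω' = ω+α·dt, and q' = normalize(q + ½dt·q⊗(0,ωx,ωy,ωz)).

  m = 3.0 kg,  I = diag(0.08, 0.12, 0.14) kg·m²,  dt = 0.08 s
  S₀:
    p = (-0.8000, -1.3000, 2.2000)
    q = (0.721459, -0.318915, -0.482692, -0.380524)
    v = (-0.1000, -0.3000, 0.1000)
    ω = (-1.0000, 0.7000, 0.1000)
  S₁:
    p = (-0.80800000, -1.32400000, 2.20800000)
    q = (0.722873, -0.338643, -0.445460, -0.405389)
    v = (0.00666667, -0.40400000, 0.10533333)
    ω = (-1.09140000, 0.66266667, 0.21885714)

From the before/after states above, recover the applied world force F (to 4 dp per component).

velocity change Δv = (0.10666667, -0.10400000, 0.00533333)
m·(v₁−v₀)/dt = (4.0000, -3.9000, 0.2000)

F = (4.0000, -3.9000, 0.2000)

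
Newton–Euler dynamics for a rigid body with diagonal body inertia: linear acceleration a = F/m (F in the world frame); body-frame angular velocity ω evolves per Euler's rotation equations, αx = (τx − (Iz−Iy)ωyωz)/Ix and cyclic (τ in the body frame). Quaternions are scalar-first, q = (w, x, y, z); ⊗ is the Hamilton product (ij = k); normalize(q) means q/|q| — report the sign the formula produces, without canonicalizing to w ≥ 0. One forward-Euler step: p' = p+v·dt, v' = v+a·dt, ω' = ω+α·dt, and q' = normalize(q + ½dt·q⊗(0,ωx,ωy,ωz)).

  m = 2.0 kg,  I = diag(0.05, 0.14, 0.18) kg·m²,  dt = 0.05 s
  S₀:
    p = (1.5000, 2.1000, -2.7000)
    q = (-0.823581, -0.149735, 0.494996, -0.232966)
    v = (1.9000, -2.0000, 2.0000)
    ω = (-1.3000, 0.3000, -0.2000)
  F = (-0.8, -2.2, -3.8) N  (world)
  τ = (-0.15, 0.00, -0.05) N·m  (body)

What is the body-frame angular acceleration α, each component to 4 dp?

ω×(Iω) gyroscopic = (-0.0024, -0.0338, -0.0351)
α = I⁻¹(τ − ω×Iω) = (-2.9520, 0.2414, -0.0828)

α = (-2.9520, 0.2414, -0.0828)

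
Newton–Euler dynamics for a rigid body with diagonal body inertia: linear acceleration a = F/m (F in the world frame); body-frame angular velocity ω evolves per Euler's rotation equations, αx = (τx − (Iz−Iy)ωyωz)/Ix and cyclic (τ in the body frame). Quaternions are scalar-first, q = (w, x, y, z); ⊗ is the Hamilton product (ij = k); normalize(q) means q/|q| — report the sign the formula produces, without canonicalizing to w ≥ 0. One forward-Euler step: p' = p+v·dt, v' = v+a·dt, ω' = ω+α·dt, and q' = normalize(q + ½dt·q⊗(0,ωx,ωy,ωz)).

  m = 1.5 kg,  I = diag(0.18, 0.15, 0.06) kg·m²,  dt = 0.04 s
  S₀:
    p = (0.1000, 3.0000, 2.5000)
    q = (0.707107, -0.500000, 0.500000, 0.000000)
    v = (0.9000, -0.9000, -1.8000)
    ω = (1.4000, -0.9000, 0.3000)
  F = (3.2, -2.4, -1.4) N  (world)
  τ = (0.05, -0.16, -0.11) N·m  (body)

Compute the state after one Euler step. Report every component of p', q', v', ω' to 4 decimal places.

p' = (0.1360, 2.9640, 2.4280)
q' = (0.7297, -0.4769, 0.4900, -0.0008)
v' = (0.9853, -0.9640, -1.8373)
ω' = (1.4057, -0.9561, 0.2015)

(τ − ω×Iω)/I = (0.1428, -1.4027, -2.4633)
ω' = ω + α·dt = (1.4057, -0.9561, 0.2015)
q⊗(0,ω) = (1.1500000, 1.1399498, -0.4863963, -0.0378679)
q + ½dt·q⊗(0,ω), renormalized = (0.7297, -0.4769, 0.4900, -0.0008)
p + v·dt = (0.1360, 2.9640, 2.4280)
new velocity v' = (0.9853, -0.9640, -1.8373)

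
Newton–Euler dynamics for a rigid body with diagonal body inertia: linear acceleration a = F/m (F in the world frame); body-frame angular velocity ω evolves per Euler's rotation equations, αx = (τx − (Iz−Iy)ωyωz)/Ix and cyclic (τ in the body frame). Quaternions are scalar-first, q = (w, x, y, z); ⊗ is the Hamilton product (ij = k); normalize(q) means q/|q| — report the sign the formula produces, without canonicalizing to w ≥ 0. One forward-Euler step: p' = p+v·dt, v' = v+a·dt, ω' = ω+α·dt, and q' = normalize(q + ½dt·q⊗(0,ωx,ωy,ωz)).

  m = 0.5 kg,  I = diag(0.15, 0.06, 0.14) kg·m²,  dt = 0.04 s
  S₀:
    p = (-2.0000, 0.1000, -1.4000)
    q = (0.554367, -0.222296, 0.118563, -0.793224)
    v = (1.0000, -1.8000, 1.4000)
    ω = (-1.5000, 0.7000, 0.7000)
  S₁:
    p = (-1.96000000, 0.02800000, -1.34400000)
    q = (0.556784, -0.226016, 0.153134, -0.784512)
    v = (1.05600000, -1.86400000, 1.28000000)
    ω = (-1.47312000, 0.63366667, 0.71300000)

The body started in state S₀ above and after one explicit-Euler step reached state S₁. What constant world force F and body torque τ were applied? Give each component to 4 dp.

F = (0.7000, -0.8000, -1.5000)
τ = (0.1400, -0.1100, 0.1400)

v₁ − v₀ = (0.05600000, -0.06400000, -0.12000000)
applied force F = (0.7000, -0.8000, -1.5000)
Δω = ω₁−ω₀ = (0.02688000, -0.06633333, 0.01300000)
gyro term ω₀×Iω₀ = (0.0392, -0.0105, 0.0945)
I·α + gyro = (0.1400, -0.1100, 0.1400)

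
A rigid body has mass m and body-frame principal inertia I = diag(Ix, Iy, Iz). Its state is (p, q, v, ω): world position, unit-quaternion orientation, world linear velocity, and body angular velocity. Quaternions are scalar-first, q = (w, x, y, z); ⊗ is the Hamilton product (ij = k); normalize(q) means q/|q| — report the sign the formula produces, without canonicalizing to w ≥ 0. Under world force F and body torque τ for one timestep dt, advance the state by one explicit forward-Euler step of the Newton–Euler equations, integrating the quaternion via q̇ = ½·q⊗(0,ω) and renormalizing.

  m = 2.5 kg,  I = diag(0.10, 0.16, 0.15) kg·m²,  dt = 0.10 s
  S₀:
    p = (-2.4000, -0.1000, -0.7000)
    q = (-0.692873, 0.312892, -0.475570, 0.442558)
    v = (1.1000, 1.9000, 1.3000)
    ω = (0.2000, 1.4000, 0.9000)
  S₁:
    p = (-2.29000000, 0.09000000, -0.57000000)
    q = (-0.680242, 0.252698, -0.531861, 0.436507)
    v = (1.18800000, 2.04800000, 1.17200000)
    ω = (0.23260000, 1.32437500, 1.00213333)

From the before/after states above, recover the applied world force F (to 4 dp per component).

Δv = v₁−v₀ = (0.08800000, 0.14800000, -0.12800000)
F = m·Δv/dt = (2.2000, 3.7000, -3.2000)

F = (2.2000, 3.7000, -3.2000)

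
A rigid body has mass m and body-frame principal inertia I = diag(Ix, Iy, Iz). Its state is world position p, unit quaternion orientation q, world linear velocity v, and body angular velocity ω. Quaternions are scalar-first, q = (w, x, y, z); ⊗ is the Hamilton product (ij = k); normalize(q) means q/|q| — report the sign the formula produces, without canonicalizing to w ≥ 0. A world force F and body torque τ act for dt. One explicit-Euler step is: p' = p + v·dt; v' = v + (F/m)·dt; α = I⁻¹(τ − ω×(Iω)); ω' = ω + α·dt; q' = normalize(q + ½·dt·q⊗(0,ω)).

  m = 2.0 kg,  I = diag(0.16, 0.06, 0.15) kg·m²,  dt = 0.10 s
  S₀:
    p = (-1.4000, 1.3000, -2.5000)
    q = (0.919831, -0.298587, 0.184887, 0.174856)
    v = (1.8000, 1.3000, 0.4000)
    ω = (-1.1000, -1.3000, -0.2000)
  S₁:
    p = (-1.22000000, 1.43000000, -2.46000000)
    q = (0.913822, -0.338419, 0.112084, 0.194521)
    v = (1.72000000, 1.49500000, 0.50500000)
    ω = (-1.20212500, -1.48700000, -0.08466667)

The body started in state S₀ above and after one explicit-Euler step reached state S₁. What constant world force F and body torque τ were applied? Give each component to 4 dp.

F = (-1.6000, 3.9000, 2.1000)
τ = (-0.1400, -0.1100, 0.0300)

velocity change Δv = (-0.08000000, 0.19500000, 0.10500000)
applied force F = (-1.6000, 3.9000, 2.1000)
rate change Δω = (-0.10212500, -0.18700000, 0.11533333)
ω₀×(Iω₀) = (0.0234, 0.0022, -0.1430)
τ = I·(Δω/dt) + ω₀×(Iω₀) = (-0.1400, -0.1100, 0.0300)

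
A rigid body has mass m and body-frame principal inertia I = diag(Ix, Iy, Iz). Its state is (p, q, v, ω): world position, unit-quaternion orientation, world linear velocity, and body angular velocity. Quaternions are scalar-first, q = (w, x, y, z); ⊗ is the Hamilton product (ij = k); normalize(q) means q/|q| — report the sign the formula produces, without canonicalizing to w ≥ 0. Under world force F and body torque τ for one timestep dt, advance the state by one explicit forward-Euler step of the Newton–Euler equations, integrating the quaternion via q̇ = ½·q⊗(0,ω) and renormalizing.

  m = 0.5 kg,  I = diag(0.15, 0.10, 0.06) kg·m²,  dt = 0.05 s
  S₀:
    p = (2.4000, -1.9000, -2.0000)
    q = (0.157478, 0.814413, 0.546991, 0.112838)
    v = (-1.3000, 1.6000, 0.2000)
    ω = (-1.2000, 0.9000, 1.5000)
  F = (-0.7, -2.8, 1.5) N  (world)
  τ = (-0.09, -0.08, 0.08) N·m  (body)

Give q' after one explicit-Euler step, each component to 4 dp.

q⊗(0,ω) = (0.3157467, 0.5299587, -1.2152949, 1.6255779)
updated quaternion q' = (0.1651, 0.8265, 0.5159, 0.1533)

q' = (0.1651, 0.8265, 0.5159, 0.1533)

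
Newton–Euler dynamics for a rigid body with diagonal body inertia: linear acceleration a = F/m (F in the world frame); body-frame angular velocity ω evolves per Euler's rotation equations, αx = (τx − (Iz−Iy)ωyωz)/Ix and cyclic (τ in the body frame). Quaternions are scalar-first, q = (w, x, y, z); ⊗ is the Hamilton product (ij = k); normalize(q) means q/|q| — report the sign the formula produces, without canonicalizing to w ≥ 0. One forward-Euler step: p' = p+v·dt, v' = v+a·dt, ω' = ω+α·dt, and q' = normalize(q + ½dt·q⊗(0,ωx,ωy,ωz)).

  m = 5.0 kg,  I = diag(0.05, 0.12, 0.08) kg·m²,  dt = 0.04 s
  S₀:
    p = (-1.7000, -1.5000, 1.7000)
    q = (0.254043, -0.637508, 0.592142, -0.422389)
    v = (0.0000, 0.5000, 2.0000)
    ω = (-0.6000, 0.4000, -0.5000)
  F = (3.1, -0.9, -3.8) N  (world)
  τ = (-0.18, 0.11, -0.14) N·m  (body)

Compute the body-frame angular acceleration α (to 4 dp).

ω×(Iω) gyroscopic = (0.0080, -0.0090, -0.0168)
(τ − ω×Iω)/I = (-3.7600, 0.9917, -1.5400)

α = (-3.7600, 0.9917, -1.5400)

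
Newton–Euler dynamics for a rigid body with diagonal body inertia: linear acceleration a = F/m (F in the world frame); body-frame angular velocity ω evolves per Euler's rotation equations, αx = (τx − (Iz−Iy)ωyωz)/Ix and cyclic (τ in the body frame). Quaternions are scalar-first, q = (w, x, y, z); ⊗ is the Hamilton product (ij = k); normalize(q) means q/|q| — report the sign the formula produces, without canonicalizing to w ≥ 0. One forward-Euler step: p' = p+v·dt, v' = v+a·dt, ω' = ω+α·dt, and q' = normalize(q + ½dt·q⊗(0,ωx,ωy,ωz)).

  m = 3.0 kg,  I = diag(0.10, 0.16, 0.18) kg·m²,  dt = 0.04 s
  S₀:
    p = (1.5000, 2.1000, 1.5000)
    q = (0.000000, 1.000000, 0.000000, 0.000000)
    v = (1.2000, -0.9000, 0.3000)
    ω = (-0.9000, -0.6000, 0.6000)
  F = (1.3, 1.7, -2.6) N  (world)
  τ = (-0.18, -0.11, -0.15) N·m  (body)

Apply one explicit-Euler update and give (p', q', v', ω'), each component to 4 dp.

p' = (1.5480, 2.0640, 1.5120)
q' = (0.0180, 0.9997, -0.0120, -0.0120)
v' = (1.2173, -0.8773, 0.2653)
ω' = (-0.9691, -0.6383, 0.5595)

a = (0.4333, 0.5667, -0.8667)
new position p' = (1.5480, 2.0640, 1.5120)
v + (F/m)dt = (1.2173, -0.8773, 0.2653)
(τ − ω×Iω)/I = (-1.7280, -0.9575, -1.0133)
ω + α·dt = (-0.9691, -0.6383, 0.5595)
q⊗(0,ω) = (0.9000000, 0.0000000, -0.6000000, -0.6000000)
q' = normalize(q + ½dt·q⊗(0,ω)) = (0.0180, 0.9997, -0.0120, -0.0120)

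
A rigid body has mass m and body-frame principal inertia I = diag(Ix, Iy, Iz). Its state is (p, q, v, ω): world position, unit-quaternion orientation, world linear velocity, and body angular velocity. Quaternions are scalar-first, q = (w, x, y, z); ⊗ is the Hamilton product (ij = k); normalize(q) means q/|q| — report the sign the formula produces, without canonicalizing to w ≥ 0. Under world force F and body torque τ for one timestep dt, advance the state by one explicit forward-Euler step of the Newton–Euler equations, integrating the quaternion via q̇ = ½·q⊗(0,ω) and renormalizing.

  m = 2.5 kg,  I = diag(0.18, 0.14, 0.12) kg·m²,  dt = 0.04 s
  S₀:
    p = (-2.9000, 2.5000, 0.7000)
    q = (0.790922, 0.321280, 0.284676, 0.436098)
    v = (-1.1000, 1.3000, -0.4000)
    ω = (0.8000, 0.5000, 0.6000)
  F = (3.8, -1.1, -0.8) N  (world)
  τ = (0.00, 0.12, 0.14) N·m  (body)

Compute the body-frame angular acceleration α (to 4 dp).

α = (0.0333, 0.6514, 1.3000)

gyro term ω×Iω = (-0.0060, 0.0288, -0.0160)
(τ − ω×Iω)/I = (0.0333, 0.6514, 1.3000)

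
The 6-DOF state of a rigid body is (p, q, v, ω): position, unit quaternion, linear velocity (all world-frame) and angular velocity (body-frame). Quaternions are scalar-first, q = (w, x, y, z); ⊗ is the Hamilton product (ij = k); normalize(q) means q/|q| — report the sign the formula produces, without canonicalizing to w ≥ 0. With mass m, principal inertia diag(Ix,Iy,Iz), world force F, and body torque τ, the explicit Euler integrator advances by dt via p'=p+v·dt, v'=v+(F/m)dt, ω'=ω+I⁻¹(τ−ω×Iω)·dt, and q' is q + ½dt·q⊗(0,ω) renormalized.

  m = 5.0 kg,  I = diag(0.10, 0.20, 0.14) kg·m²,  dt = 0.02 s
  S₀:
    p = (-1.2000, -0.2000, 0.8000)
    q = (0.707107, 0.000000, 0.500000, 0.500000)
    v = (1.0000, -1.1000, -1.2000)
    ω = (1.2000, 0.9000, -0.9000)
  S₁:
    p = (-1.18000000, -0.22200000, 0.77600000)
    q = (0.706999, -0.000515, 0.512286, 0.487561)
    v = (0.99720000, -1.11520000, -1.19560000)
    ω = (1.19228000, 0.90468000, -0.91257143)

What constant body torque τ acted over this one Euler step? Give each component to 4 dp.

Δω = ω₁−ω₀ = (-0.00772000, 0.00468000, -0.01257143)
ω₀×(Iω₀) = (0.0486, 0.0432, 0.1080)
applied torque τ = (0.0100, 0.0900, 0.0200)

τ = (0.0100, 0.0900, 0.0200)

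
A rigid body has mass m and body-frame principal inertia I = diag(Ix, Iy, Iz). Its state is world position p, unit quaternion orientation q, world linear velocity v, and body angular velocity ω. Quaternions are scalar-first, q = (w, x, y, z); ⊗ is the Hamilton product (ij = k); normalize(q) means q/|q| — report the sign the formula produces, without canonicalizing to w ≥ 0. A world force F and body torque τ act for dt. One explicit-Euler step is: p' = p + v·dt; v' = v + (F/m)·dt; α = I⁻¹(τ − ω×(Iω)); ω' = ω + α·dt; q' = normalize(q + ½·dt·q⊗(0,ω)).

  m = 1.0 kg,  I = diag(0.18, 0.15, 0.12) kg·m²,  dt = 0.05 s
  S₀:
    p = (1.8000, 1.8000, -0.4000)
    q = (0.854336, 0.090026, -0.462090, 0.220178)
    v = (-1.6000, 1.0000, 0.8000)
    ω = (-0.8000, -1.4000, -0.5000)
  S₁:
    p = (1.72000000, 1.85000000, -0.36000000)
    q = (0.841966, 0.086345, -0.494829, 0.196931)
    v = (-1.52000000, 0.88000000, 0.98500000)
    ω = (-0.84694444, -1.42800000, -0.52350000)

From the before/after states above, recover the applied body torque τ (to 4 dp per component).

τ = (-0.1900, -0.0600, -0.0900)

rate change Δω = (-0.04694444, -0.02800000, -0.02350000)
ω₀×(Iω₀) = (-0.0210, 0.0240, -0.0336)
I·α + gyro = (-0.1900, -0.0600, -0.0900)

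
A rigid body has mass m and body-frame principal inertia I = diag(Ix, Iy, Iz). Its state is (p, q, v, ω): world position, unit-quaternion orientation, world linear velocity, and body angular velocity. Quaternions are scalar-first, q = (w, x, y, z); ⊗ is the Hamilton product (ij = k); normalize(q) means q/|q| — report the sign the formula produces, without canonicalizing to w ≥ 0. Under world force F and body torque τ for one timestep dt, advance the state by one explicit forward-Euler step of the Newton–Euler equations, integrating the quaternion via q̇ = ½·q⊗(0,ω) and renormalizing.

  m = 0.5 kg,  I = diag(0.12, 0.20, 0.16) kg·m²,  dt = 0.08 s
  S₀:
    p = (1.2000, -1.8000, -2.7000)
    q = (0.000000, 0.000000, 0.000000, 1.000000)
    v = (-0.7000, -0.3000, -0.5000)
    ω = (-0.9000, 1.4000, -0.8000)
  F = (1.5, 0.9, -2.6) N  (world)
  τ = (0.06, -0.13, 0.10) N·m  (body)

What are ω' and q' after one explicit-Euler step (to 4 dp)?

angular accel α = (0.1267, -0.5060, 1.2550)
new body rate ω' = (-0.8899, 1.3595, -0.6996)
Hamilton product q⊗(0,ω) = (0.8000000, -1.4000000, -0.9000000, 0.0000000)
q' = normalize(q + ½dt·q⊗(0,ω)) = (0.0319, -0.0558, -0.0359, 0.9973)

ω' = (-0.8899, 1.3595, -0.6996)
q' = (0.0319, -0.0558, -0.0359, 0.9973)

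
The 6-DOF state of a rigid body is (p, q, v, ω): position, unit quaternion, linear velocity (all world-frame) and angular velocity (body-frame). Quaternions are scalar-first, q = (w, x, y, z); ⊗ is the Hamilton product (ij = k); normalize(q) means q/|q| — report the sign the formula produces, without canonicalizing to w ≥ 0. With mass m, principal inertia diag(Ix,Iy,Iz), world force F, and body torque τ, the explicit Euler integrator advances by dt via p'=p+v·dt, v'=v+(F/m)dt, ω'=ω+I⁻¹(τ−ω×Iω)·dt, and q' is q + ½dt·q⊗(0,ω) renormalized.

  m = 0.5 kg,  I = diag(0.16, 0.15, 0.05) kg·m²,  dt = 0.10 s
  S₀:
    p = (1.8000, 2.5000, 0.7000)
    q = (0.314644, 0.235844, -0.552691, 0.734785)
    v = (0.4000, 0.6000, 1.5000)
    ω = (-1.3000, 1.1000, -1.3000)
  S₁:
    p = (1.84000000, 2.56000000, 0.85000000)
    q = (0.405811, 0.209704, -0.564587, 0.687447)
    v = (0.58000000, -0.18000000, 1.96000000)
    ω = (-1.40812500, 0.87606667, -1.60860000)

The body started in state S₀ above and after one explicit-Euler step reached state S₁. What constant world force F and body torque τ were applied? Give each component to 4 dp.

F = (0.9000, -3.9000, 2.3000)
τ = (-0.0300, -0.1500, -0.1400)

velocity change Δv = (0.18000000, -0.78000000, 0.46000000)
m·(v₁−v₀)/dt = (0.9000, -3.9000, 2.3000)
rate change Δω = (-0.10812500, -0.22393333, -0.30860000)
applied torque τ = (-0.0300, -0.1500, -0.1400)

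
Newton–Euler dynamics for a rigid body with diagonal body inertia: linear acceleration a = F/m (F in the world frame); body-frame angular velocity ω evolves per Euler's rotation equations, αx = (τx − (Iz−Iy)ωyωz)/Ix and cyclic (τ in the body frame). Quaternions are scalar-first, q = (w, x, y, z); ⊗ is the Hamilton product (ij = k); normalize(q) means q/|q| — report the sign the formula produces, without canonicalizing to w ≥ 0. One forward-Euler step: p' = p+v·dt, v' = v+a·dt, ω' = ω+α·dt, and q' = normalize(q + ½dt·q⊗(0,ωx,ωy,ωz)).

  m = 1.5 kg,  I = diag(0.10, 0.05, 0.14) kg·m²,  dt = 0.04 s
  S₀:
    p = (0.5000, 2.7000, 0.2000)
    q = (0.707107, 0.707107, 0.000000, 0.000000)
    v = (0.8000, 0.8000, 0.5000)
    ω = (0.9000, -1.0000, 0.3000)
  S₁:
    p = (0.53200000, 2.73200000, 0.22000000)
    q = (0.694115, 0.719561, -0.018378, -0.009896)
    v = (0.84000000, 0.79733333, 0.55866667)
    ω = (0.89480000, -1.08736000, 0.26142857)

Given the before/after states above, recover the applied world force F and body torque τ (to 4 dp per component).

F = (1.5000, -0.1000, 2.2000)
τ = (-0.0400, -0.1200, -0.0900)

Δv = v₁−v₀ = (0.04000000, -0.00266667, 0.05866667)
applied force F = (1.5000, -0.1000, 2.2000)
rate change Δω = (-0.00520000, -0.08736000, -0.03857143)
precession coupling = (-0.0270, -0.0108, 0.0450)
I·α + gyro = (-0.0400, -0.1200, -0.0900)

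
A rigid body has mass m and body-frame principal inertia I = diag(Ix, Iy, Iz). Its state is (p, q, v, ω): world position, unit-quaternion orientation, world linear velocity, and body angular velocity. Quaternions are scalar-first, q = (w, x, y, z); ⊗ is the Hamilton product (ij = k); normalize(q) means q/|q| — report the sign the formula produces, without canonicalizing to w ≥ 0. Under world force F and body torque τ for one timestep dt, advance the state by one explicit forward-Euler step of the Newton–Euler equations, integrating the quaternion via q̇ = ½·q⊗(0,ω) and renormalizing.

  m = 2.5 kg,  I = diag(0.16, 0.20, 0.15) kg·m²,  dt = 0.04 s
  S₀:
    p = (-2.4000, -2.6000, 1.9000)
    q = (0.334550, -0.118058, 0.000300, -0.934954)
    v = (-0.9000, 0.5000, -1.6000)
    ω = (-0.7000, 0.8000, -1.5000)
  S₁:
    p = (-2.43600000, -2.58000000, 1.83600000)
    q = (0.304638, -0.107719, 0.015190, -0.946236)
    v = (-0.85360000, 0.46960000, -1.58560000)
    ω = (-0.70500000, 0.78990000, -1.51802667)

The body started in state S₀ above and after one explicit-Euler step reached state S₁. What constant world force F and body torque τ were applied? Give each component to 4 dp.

F = (2.9000, -1.9000, 0.9000)
τ = (0.0400, -0.0400, -0.0900)

velocity change Δv = (0.04640000, -0.03040000, 0.01440000)
applied force F = (2.9000, -1.9000, 0.9000)
Δω = ω₁−ω₀ = (-0.00500000, -0.01010000, -0.01802667)
ω₀×(Iω₀) = (0.0600, 0.0105, -0.0224)
I·α + gyro = (0.0400, -0.0400, -0.0900)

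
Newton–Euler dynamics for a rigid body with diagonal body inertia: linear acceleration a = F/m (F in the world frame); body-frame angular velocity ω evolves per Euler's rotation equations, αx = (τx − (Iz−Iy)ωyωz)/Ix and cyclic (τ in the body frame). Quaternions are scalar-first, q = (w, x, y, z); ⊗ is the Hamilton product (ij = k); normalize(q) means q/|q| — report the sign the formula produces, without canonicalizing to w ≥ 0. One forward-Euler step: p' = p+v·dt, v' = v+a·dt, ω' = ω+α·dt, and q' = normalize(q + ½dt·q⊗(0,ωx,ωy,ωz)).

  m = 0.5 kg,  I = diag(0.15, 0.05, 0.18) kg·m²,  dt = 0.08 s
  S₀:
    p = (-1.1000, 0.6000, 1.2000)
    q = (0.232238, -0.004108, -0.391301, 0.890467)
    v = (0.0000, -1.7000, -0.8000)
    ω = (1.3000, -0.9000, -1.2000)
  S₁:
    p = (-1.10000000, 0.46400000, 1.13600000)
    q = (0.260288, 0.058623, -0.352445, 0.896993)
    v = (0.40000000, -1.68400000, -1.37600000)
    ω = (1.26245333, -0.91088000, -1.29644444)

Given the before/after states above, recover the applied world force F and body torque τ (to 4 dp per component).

ω₁ − ω₀ = (-0.03754667, -0.01088000, -0.09644444)
τ = I·(Δω/dt) + ω₀×(Iω₀) = (0.0700, 0.0400, -0.1000)
v₁ − v₀ = (0.40000000, 0.01600000, -0.57600000)
F = m·Δv/dt = (2.5000, 0.1000, -3.6000)

F = (2.5000, 0.1000, -3.6000)
τ = (0.0700, 0.0400, -0.1000)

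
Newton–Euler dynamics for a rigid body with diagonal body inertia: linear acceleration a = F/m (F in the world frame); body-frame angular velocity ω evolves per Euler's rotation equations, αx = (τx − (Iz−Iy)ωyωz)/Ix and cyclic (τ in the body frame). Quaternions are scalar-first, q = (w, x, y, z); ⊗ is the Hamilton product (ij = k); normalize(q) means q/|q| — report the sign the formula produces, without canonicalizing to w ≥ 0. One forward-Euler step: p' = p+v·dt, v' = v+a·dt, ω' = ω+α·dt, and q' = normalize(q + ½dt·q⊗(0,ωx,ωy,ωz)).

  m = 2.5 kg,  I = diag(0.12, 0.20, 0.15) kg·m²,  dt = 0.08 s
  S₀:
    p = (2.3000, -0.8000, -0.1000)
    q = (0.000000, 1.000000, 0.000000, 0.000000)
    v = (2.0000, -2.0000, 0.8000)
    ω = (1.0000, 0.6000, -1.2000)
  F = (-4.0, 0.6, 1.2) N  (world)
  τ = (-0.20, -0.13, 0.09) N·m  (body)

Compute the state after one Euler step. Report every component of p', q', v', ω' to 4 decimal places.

p' = p + v·dt = (2.4600, -0.9600, -0.0360)
v' = v + a·dt = (1.8720, -1.9808, 0.8384)
(τ − ω×Iω)/I = (-1.9667, -0.8300, 0.2800)
new body rate ω' = (0.8427, 0.5336, -1.1776)
2q̇ = q⊗(0,ω) = (-1.0000000, 0.0000000, 1.2000000, 0.6000000)
q' = normalize(q + ½dt·q⊗(0,ω)) = (-0.0399, 0.9978, 0.0479, 0.0239)

p' = (2.4600, -0.9600, -0.0360)
q' = (-0.0399, 0.9978, 0.0479, 0.0239)
v' = (1.8720, -1.9808, 0.8384)
ω' = (0.8427, 0.5336, -1.1776)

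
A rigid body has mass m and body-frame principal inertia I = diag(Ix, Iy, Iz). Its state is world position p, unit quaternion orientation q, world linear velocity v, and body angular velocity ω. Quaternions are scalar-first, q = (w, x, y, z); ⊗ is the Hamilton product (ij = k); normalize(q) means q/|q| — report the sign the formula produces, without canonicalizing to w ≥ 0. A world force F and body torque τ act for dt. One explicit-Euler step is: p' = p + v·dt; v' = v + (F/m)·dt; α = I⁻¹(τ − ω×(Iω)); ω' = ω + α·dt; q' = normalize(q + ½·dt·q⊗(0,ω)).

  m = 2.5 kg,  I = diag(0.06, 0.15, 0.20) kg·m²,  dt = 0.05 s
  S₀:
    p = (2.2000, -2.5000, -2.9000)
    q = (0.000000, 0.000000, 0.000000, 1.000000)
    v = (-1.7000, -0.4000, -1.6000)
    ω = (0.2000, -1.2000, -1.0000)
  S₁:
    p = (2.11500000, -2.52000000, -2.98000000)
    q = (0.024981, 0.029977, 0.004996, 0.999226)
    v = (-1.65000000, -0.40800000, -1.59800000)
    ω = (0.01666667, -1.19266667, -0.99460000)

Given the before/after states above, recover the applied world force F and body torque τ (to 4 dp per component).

v₁ − v₀ = (0.05000000, -0.00800000, 0.00200000)
F = m·Δv/dt = (2.5000, -0.4000, 0.1000)
rate change Δω = (-0.18333333, 0.00733333, 0.00540000)
precession coupling = (0.0600, 0.0280, -0.0216)
τ = I·(Δω/dt) + ω₀×(Iω₀) = (-0.1600, 0.0500, 0.0000)

F = (2.5000, -0.4000, 0.1000)
τ = (-0.1600, 0.0500, 0.0000)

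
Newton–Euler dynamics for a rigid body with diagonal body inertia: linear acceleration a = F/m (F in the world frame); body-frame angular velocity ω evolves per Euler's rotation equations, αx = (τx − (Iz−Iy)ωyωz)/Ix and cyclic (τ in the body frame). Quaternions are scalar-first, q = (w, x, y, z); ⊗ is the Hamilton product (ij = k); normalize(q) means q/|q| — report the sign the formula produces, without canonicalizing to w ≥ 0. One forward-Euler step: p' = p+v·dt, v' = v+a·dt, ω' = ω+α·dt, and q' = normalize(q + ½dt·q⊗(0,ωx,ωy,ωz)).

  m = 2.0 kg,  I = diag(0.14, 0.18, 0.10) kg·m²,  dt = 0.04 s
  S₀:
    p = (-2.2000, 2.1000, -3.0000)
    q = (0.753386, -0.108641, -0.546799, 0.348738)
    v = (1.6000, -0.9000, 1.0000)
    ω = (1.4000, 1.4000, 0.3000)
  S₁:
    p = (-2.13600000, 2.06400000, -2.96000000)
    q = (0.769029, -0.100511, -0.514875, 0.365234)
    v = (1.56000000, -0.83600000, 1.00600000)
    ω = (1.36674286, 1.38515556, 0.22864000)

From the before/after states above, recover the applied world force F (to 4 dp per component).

v₁ − v₀ = (-0.04000000, 0.06400000, 0.00600000)
applied force F = (-2.0000, 3.2000, 0.3000)

F = (-2.0000, 3.2000, 0.3000)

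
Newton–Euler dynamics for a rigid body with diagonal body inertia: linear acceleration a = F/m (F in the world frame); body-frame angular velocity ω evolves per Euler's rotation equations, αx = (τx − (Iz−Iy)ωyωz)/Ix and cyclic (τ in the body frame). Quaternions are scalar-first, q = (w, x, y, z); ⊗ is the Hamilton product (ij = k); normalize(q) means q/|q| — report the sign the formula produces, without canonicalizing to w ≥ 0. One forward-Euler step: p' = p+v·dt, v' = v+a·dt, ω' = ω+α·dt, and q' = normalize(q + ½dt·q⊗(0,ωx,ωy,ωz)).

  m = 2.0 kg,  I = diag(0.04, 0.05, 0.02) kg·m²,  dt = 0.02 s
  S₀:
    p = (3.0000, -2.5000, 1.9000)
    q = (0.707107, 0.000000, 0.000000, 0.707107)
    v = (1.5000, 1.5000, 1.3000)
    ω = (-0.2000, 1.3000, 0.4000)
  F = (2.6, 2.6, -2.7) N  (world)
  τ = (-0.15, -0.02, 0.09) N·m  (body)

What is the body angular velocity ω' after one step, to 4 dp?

precession coupling ω×(Iω) = (-0.0156, -0.0016, -0.0026)
angular accel α = (-3.3600, -0.3680, 4.6300)
ω + α·dt = (-0.2672, 1.2926, 0.4926)

ω' = (-0.2672, 1.2926, 0.4926)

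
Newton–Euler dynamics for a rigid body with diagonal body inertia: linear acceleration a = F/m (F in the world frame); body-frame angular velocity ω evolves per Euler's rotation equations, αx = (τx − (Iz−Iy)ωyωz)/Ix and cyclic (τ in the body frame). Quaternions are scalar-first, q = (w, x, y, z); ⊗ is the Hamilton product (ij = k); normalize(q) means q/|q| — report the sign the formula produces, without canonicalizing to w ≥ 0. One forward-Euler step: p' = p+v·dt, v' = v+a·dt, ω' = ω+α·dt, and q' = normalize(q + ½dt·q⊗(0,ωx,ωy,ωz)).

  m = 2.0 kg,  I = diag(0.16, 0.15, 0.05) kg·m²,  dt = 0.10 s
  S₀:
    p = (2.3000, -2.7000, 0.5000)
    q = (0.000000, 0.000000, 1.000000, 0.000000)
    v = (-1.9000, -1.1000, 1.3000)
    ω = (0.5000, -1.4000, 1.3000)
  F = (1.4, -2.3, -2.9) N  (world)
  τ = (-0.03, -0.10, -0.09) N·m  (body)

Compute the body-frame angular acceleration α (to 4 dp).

ω×(Iω) gyroscopic = (0.1820, 0.0715, 0.0070)
(τ − ω×Iω)/I = (-1.3250, -1.1433, -1.9400)

α = (-1.3250, -1.1433, -1.9400)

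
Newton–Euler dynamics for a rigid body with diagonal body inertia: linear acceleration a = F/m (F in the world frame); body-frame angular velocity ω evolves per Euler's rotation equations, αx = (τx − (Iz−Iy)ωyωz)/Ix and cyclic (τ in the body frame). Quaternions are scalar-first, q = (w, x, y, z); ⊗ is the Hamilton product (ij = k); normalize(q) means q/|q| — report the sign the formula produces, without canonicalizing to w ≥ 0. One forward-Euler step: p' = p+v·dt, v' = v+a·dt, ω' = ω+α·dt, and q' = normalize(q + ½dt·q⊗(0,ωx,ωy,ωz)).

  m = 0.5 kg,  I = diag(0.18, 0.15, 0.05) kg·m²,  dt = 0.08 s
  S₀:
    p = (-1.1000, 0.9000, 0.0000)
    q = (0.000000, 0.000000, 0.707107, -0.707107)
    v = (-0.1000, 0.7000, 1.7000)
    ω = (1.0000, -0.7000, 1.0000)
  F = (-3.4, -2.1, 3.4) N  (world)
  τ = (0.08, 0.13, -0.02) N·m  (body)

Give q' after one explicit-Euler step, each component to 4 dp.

q' = (0.0480, 0.0085, 0.6775, -0.7339)

Hamilton product q⊗(0,ω) = (1.2020819, 0.2121321, -0.7071070, -0.7071070)
q' = normalize(q + ½dt·q⊗(0,ω)) = (0.0480, 0.0085, 0.6775, -0.7339)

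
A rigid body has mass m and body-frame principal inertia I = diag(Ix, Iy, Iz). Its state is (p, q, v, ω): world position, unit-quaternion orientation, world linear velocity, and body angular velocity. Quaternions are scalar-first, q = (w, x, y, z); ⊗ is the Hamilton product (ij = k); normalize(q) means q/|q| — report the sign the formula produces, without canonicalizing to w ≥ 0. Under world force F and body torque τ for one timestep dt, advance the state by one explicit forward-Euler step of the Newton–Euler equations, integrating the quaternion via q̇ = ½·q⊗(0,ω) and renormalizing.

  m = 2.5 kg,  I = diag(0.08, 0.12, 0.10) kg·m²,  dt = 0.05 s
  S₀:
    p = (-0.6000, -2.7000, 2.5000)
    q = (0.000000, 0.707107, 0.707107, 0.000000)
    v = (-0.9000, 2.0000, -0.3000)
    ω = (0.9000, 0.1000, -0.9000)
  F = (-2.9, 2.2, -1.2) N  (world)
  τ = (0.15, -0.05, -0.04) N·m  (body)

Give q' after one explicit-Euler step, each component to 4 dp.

2q̇ = q⊗(0,ω) = (-0.7071070, -0.6363963, 0.6363963, -0.5656856)
q' = normalize(q + ½dt·q⊗(0,ω)) = (-0.0177, 0.6908, 0.7226, -0.0141)

q' = (-0.0177, 0.6908, 0.7226, -0.0141)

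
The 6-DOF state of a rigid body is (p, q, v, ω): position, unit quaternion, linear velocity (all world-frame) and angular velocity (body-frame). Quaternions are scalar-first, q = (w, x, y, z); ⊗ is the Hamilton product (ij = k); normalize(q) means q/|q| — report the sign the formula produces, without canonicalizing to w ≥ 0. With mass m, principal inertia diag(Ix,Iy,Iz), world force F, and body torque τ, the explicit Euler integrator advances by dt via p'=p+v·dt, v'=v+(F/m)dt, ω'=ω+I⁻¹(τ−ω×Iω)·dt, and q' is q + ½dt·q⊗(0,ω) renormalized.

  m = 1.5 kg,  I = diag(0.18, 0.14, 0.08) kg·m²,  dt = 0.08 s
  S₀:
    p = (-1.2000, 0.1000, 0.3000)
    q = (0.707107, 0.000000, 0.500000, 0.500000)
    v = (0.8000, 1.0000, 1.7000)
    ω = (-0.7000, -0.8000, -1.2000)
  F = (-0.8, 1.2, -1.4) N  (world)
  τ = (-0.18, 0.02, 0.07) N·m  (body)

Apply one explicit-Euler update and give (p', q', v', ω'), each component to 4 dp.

p' = (-1.1360, 0.1800, 0.4360)
q' = (0.7456, -0.0277, 0.4624, 0.4791)
v' = (0.7573, 1.0640, 1.6253)
ω' = (-0.7544, -0.8366, -1.1076)

a = F/m = (-0.5333, 0.8000, -0.9333)
p' = p + v·dt = (-1.1360, 0.1800, 0.4360)
new velocity v' = (0.7573, 1.0640, 1.6253)
angular accel α = (-0.6800, -0.4571, 1.1550)
new body rate ω' = (-0.7544, -0.8366, -1.1076)
2q̇ = q⊗(0,ω) = (1.0000000, -0.6949749, -0.9156856, -0.4985284)
updated quaternion q' = (0.7456, -0.0277, 0.4624, 0.4791)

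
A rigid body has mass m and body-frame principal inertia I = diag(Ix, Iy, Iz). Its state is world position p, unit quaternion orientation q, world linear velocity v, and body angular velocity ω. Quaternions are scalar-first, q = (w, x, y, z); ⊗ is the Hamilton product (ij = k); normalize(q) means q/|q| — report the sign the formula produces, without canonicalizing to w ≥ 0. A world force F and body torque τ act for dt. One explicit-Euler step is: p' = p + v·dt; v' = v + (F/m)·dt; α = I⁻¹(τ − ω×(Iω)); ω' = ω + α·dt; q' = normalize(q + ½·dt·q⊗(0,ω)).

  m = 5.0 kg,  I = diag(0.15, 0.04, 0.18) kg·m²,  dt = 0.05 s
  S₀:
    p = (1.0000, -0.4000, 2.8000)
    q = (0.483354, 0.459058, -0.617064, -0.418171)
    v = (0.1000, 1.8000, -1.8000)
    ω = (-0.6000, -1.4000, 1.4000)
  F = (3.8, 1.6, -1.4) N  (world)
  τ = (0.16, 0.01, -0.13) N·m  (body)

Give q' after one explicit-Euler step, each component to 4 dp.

q⊗(0,ω) = (-0.0030154, -1.7393414, -1.0684742, -0.3362240)
q' = normalize(q + ½dt·q⊗(0,ω)) = (0.4826, 0.4150, -0.6429, -0.4260)

q' = (0.4826, 0.4150, -0.6429, -0.4260)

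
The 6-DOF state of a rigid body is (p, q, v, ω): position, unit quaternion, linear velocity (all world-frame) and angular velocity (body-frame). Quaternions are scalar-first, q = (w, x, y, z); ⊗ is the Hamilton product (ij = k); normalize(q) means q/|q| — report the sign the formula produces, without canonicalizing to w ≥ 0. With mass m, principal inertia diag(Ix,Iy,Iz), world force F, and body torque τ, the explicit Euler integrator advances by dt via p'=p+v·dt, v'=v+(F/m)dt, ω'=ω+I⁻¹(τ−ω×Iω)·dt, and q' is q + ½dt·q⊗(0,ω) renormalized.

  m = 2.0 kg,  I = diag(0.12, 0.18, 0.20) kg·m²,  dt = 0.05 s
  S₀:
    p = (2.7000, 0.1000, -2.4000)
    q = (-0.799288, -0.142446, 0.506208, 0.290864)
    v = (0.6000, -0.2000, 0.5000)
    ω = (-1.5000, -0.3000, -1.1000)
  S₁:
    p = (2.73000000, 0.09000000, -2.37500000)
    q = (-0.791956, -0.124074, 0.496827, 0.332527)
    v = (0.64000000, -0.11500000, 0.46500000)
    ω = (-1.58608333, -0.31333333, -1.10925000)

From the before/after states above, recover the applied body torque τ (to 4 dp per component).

Δω = ω₁−ω₀ = (-0.08608333, -0.01333333, -0.00925000)
ω₀×(Iω₀) = (0.0066, -0.1320, 0.0270)
I·α + gyro = (-0.2000, -0.1800, -0.0100)

τ = (-0.2000, -0.1800, -0.0100)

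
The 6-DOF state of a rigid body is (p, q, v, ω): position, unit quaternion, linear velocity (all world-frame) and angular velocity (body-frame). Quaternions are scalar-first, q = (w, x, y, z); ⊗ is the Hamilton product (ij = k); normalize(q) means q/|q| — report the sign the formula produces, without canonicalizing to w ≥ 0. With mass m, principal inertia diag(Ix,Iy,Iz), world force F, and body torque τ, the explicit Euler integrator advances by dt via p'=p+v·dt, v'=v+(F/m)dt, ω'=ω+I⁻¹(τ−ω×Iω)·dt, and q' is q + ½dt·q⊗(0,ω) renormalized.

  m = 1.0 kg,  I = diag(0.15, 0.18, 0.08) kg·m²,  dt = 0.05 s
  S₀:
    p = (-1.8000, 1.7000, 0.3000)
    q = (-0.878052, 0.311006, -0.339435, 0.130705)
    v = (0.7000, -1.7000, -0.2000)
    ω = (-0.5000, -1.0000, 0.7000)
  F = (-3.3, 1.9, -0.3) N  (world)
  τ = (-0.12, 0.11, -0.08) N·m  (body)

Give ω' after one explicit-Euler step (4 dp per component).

ω' = (-0.5633, -0.9626, 0.6406)

gyro term ω×Iω = (0.0700, -0.0245, 0.0150)
angular accel α = (-1.2667, 0.7472, -1.1875)
new body rate ω' = (-0.5633, -0.9626, 0.6406)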